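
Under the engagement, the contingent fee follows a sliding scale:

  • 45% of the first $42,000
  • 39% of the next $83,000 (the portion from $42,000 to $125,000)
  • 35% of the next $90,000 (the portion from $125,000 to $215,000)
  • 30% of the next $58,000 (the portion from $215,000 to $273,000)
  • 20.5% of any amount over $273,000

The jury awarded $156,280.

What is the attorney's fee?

First $42,000 at 45% = $18,900.00
Next $83,000 at 39% = $32,370.00
Remaining $31,280 at 35% = $10,948.00
Fee: $18,900.00 + $32,370.00 + $10,948.00 = $62,218.00

$62,218.00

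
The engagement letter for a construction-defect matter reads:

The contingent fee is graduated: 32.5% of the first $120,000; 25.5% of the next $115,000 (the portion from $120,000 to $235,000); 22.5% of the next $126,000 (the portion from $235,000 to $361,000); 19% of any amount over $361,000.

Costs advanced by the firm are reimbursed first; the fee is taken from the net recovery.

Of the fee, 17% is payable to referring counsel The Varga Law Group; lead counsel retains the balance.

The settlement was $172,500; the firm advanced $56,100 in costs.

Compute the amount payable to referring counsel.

$6,431.10

Fee base (net of costs): $172,500 − $56,100 = $116,400
First $116,400 at 32.5% = $37,830.00
Referral share: 17% of $37,830.00 = $6,431.10; lead counsel retains $37,830.00 − $6,431.10 = $31,398.90.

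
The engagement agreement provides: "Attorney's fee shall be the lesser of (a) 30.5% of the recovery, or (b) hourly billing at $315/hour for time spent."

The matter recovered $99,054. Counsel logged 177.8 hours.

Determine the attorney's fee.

$30,211.47

(a) 30.5% of $99,054 = $30,211.47
(b) 177.8 × $315 = $56,007.00
The lesser is (a): $30,211.47.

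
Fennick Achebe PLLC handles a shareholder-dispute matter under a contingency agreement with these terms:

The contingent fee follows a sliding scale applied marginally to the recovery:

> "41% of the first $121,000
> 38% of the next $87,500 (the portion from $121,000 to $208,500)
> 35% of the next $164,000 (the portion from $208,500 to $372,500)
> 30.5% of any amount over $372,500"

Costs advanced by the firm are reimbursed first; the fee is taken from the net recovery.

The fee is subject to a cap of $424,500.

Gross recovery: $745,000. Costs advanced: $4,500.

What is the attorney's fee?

Fee base (net of costs): $745,000 − $4,500 = $740,500
First $121,000 at 41% = $49,610.00
Next $87,500 at 38% = $33,250.00
Next $164,000 at 35% = $57,400.00
Remaining $368,000 at 30.5% = $112,240.00
Fee: $49,610.00 + $33,250.00 + $57,400.00 + $112,240.00 = $252,500.00
$252,500.00 is under the $424,500 cap.

$252,500.00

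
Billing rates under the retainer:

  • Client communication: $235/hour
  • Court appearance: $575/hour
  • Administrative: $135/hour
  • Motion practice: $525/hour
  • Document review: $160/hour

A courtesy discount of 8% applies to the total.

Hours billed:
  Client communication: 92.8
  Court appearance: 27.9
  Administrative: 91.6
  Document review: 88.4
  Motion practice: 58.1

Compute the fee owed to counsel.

Client communication: 92.8 × $235 = $21,808.00
Court appearance: 27.9 × $575 = $16,042.50
Administrative: 91.6 × $135 = $12,366.00
Motion practice: 58.1 × $525 = $30,502.50
Document review: 88.4 × $160 = $14,144.00
Subtotal: $94,863.00
Less 8% discount: −$7,589.04
Total: $94,863.00 − $7,589.04 = $87,273.96

$87,273.96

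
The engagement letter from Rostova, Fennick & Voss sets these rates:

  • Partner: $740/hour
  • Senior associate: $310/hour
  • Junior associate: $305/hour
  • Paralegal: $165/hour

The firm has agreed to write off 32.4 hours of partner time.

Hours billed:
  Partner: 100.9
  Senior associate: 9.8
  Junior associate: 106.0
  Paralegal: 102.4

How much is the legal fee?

$102,954.00

Partner: 100.9 × $740 = $74,666.00
Senior associate: 9.8 × $310 = $3,038.00
Junior associate: 106.0 × $305 = $32,330.00
Paralegal: 102.4 × $165 = $16,896.00
Subtotal: $126,930.00
Write-off: 32.4 × $740 = $23,976.00
Total: $126,930.00 − $23,976.00 = $102,954.00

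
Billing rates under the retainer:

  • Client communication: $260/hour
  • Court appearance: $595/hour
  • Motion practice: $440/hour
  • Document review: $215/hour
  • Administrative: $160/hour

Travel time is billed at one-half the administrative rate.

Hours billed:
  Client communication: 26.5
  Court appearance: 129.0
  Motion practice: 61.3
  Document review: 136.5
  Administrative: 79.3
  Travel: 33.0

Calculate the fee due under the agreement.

$155,292.50

Client communication: 26.5 × $260 = $6,890.00
Court appearance: 129.0 × $595 = $76,755.00
Motion practice: 61.3 × $440 = $26,972.00
Document review: 136.5 × $215 = $29,347.50
Administrative: 79.3 × $160 = $12,688.00
Subtotal: $6,890.00 + $76,755.00 + $26,972.00 + $29,347.50 + $12,688.00 = $152,652.50
Travel: 33.0 × ($160 ÷ 2) = 33.0 × $80.00 = $2,640.00
Total: $152,652.50 + $2,640.00 = $155,292.50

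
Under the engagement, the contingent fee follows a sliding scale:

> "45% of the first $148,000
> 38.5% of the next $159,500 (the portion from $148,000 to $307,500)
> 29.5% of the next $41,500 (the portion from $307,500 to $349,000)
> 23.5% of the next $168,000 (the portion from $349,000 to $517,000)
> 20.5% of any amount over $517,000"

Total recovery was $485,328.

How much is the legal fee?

$172,287.08

First $148,000 at 45% = $66,600.00
Next $159,500 at 38.5% = $61,407.50
Next $41,500 at 29.5% = $12,242.50
Remaining $136,328 at 23.5% = $32,037.08
Fee: $66,600.00 + $61,407.50 + $12,242.50 + $32,037.08 = $172,287.08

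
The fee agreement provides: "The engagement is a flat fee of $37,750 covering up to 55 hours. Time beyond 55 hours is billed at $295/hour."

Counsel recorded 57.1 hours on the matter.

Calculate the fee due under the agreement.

$38,369.50

Flat fee: $37,750.00
Excess hours: 57.1 − 55 = 2.1
Overrun: 2.1 × $295 = $619.50
Total: $37,750.00 + $619.50 = $38,369.50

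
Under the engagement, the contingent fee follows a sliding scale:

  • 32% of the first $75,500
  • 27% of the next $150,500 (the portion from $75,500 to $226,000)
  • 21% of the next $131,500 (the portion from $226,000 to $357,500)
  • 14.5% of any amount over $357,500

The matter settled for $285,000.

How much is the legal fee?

First $75,500 at 32% = $24,160.00
Next $150,500 at 27% = $40,635.00
Remaining $59,000 at 21% = $12,390.00
Fee: $24,160.00 + $40,635.00 + $12,390.00 = $77,185.00

$77,185.00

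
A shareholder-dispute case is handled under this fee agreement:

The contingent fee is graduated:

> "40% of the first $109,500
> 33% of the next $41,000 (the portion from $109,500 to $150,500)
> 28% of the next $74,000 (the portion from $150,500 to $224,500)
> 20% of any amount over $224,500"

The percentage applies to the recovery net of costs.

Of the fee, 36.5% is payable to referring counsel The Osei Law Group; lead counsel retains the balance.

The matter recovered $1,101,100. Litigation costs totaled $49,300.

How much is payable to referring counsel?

Fee base (net of costs): $1,101,100 − $49,300 = $1,051,800
First $109,500 at 40% = $43,800.00
Next $41,000 at 33% = $13,530.00
Next $74,000 at 28% = $20,720.00
Remaining $827,300 at 20% = $165,460.00
Fee: $43,800.00 + $13,530.00 + $20,720.00 + $165,460.00 = $243,510.00
Referral share: 36.5% of $243,510.00 = $88,881.15; lead counsel retains $243,510.00 − $88,881.15 = $154,628.85.

$88,881.15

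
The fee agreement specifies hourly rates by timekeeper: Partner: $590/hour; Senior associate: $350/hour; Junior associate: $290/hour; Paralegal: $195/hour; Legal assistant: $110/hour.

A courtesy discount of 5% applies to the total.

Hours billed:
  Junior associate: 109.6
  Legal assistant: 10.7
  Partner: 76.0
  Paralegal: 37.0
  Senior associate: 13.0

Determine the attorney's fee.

Partner: 76.0 × $590 = $44,840.00
Senior associate: 13.0 × $350 = $4,550.00
Junior associate: 109.6 × $290 = $31,784.00
Paralegal: 37.0 × $195 = $7,215.00
Legal assistant: 10.7 × $110 = $1,177.00
Subtotal: $89,566.00
Less 5% discount: −$4,478.30
Total: $89,566.00 − $4,478.30 = $85,087.70

$85,087.70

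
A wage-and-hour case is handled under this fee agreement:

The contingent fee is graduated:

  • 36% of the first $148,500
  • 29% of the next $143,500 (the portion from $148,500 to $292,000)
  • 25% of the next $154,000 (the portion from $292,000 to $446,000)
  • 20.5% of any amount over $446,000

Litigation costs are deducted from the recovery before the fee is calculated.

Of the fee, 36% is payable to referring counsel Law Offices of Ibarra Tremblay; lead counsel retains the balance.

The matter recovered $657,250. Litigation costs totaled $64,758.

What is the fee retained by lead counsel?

Fee base (net of costs): $657,250 − $64,758 = $592,492
First $148,500 at 36% = $53,460.00
Next $143,500 at 29% = $41,615.00
Next $154,000 at 25% = $38,500.00
Remaining $146,492 at 20.5% = $30,030.86
Fee: $53,460.00 + $41,615.00 + $38,500.00 + $30,030.86 = $163,605.86
Referral share: 36% of $163,605.86 = $58,898.11; lead counsel retains $163,605.86 − $58,898.11 = $104,707.75.

$104,707.75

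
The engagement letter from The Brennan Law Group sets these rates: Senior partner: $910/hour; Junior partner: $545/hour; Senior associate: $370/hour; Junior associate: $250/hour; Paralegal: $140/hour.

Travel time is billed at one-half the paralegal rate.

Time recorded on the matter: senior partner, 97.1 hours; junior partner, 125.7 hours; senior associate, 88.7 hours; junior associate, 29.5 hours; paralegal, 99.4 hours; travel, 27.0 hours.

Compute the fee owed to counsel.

Senior partner: 97.1 × $910 = $88,361.00
Junior partner: 125.7 × $545 = $68,506.50
Senior associate: 88.7 × $370 = $32,819.00
Junior associate: 29.5 × $250 = $7,375.00
Paralegal: 99.4 × $140 = $13,916.00
Subtotal: $88,361.00 + $68,506.50 + $32,819.00 + $7,375.00 + $13,916.00 = $210,977.50
Travel: 27.0 × ($140 ÷ 2) = 27.0 × $70.00 = $1,890.00
Total: $210,977.50 + $1,890.00 = $212,867.50

$212,867.50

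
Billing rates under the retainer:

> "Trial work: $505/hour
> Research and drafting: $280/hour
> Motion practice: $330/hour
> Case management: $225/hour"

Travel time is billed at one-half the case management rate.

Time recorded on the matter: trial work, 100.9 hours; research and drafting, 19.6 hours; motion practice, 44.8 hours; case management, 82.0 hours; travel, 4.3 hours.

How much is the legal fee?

Trial work: 100.9 × $505 = $50,954.50
Research and drafting: 19.6 × $280 = $5,488.00
Motion practice: 44.8 × $330 = $14,784.00
Case management: 82.0 × $225 = $18,450.00
Subtotal: $50,954.50 + $5,488.00 + $14,784.00 + $18,450.00 = $89,676.50
Travel: 4.3 × ($225 ÷ 2) = 4.3 × $112.50 = $483.75
Total: $89,676.50 + $483.75 = $90,160.25

$90,160.25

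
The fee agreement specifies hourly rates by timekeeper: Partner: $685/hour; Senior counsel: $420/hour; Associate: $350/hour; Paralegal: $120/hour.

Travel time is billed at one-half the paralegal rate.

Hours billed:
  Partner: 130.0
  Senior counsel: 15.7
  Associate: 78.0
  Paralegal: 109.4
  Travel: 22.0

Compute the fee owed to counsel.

Partner: 130.0 × $685 = $89,050.00
Senior counsel: 15.7 × $420 = $6,594.00
Associate: 78.0 × $350 = $27,300.00
Paralegal: 109.4 × $120 = $13,128.00
Subtotal: $89,050.00 + $6,594.00 + $27,300.00 + $13,128.00 = $136,072.00
Travel: 22.0 × ($120 ÷ 2) = 22.0 × $60.00 = $1,320.00
Total: $136,072.00 + $1,320.00 = $137,392.00

$137,392.00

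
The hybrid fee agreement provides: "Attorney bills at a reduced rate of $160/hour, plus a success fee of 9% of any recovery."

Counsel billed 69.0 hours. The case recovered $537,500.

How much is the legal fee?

$59,415.00

Hourly: 69.0 × $160 = $11,040.00
Success fee: 9% of $537,500 = $48,375.00
Total: $11,040.00 + $48,375.00 = $59,415.00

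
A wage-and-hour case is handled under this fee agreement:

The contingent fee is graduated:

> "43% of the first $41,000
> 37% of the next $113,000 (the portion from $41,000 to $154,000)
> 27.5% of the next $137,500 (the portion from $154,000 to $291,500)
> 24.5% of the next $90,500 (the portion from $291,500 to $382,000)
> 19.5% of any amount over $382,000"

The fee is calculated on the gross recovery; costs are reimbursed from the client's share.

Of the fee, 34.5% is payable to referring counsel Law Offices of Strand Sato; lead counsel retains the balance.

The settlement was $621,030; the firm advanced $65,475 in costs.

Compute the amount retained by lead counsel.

$108,753.48

Fee base is the gross recovery, $621,030; costs are reimbursed separately.
First $41,000 at 43% = $17,630.00
Next $113,000 at 37% = $41,810.00
Next $137,500 at 27.5% = $37,812.50
Next $90,500 at 24.5% = $22,172.50
Remaining $239,030 at 19.5% = $46,610.85
Fee: $17,630.00 + $41,810.00 + $37,812.50 + $22,172.50 + $46,610.85 = $166,035.85
Referral share: 34.5% of $166,035.85 = $57,282.37; lead counsel retains $166,035.85 − $57,282.37 = $108,753.48.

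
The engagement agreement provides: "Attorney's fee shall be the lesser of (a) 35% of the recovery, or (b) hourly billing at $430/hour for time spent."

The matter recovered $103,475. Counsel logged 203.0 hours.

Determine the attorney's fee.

$36,216.25

(a) 35% of $103,475 = $36,216.25
(b) 203.0 × $430 = $87,290.00
The lesser is (a): $36,216.25.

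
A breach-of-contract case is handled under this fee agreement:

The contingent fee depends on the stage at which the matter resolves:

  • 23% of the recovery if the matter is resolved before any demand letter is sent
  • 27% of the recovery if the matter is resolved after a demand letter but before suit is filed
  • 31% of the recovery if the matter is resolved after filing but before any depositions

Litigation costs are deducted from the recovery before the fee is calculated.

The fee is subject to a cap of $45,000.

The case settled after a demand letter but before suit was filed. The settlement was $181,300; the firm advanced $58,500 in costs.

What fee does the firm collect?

Fee base (net of costs): $181,300 − $58,500 = $122,800
The matter settled after a demand letter but before suit was filed, so the 27% rate applies.
$122,800 × 27% = $33,156.00
$33,156.00 is under the $45,000 cap.

$33,156.00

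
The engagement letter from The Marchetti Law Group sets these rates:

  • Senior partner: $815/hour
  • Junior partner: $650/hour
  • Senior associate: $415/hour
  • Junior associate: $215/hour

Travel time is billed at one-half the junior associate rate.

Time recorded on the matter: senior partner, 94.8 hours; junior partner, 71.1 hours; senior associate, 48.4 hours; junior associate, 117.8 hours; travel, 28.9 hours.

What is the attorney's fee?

Senior partner: 94.8 × $815 = $77,262.00
Junior partner: 71.1 × $650 = $46,215.00
Senior associate: 48.4 × $415 = $20,086.00
Junior associate: 117.8 × $215 = $25,327.00
Subtotal: $77,262.00 + $46,215.00 + $20,086.00 + $25,327.00 = $168,890.00
Travel: 28.9 × ($215 ÷ 2) = 28.9 × $107.50 = $3,106.75
Total: $168,890.00 + $3,106.75 = $171,996.75

$171,996.75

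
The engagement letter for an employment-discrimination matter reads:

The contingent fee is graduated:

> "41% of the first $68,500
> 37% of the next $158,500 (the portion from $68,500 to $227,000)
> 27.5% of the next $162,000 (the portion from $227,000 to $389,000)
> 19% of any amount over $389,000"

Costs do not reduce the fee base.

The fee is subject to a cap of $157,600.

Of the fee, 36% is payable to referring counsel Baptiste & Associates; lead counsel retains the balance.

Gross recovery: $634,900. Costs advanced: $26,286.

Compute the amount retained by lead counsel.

Fee base is the gross recovery, $634,900; costs are reimbursed separately.
First $68,500 at 41% = $28,085.00
Next $158,500 at 37% = $58,645.00
Next $162,000 at 27.5% = $44,550.00
Remaining $245,900 at 19% = $46,721.00
Fee: $28,085.00 + $58,645.00 + $44,550.00 + $46,721.00 = $178,001.00
$178,001.00 exceeds the $157,600 cap, so the fee is capped at $157,600.00.
Referral share: 36% of $157,600.00 = $56,736.00; lead counsel retains $157,600.00 − $56,736.00 = $100,864.00.

$100,864.00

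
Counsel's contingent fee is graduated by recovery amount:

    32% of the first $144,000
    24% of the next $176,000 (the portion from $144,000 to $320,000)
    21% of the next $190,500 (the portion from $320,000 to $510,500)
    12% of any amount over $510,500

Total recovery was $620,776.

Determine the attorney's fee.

First $144,000 at 32% = $46,080.00
Next $176,000 at 24% = $42,240.00
Next $190,500 at 21% = $40,005.00
Remaining $110,276 at 12% = $13,233.12
Fee: $46,080.00 + $42,240.00 + $40,005.00 + $13,233.12 = $141,558.12

$141,558.12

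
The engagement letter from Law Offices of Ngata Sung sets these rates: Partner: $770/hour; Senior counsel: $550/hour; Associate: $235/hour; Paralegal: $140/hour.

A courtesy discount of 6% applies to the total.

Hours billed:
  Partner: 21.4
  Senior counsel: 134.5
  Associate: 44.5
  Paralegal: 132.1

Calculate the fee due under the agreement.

$112,240.23

Partner: 21.4 × $770 = $16,478.00
Senior counsel: 134.5 × $550 = $73,975.00
Associate: 44.5 × $235 = $10,457.50
Paralegal: 132.1 × $140 = $18,494.00
Subtotal: $119,404.50
Less 6% discount: −$7,164.27
Total: $119,404.50 − $7,164.27 = $112,240.23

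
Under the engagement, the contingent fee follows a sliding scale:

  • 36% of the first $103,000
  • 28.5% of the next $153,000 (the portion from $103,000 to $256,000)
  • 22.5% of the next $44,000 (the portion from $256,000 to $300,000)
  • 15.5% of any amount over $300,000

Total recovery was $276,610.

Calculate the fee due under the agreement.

$85,322.25

First $103,000 at 36% = $37,080.00
Next $153,000 at 28.5% = $43,605.00
Remaining $20,610 at 22.5% = $4,637.25
Fee: $37,080.00 + $43,605.00 + $4,637.25 = $85,322.25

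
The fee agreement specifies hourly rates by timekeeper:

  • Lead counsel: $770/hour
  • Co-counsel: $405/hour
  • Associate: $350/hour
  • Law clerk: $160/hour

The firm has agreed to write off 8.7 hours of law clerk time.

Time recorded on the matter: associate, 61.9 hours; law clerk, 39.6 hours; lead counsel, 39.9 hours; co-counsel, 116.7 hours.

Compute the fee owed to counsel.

$104,595.50

Lead counsel: 39.9 × $770 = $30,723.00
Co-counsel: 116.7 × $405 = $47,263.50
Associate: 61.9 × $350 = $21,665.00
Law clerk: 39.6 × $160 = $6,336.00
Subtotal: $105,987.50
Write-off: 8.7 × $160 = $1,392.00
Total: $105,987.50 − $1,392.00 = $104,595.50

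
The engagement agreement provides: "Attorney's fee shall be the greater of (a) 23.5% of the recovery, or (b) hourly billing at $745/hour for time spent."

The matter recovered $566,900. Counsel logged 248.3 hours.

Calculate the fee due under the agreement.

$184,983.50

(a) 23.5% of $566,900 = $133,221.50
(b) 248.3 × $745 = $184,983.50
The greater is (b): $184,983.50.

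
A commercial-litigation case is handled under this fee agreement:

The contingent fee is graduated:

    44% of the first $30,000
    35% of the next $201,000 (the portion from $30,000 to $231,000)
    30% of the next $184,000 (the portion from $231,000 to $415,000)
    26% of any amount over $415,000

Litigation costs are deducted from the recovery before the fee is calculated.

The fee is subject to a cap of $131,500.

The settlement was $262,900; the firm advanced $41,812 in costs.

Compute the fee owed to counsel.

Fee base (net of costs): $262,900 − $41,812 = $221,088
First $30,000 at 44% = $13,200.00
Remaining $191,088 at 35% = $66,880.80
Fee: $13,200.00 + $66,880.80 = $80,080.80
$80,080.80 is under the $131,500 cap.

$80,080.80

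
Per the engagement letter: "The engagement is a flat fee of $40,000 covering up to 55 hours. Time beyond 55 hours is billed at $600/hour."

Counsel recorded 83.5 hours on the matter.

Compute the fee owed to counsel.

$57,100.00

Flat fee: $40,000.00
Excess hours: 83.5 − 55 = 28.5
Overrun: 28.5 × $600 = $17,100.00
Total: $40,000.00 + $17,100.00 = $57,100.00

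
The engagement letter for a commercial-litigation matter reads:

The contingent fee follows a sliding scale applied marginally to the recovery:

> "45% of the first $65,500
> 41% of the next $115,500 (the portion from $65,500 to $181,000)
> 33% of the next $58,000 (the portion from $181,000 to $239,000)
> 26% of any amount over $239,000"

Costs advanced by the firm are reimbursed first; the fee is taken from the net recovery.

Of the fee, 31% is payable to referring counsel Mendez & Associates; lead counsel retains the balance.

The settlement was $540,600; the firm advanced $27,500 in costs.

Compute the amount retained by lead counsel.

$115,392.84

Fee base (net of costs): $540,600 − $27,500 = $513,100
First $65,500 at 45% = $29,475.00
Next $115,500 at 41% = $47,355.00
Next $58,000 at 33% = $19,140.00
Remaining $274,100 at 26% = $71,266.00
Fee: $29,475.00 + $47,355.00 + $19,140.00 + $71,266.00 = $167,236.00
Referral share: 31% of $167,236.00 = $51,843.16; lead counsel retains $167,236.00 − $51,843.16 = $115,392.84.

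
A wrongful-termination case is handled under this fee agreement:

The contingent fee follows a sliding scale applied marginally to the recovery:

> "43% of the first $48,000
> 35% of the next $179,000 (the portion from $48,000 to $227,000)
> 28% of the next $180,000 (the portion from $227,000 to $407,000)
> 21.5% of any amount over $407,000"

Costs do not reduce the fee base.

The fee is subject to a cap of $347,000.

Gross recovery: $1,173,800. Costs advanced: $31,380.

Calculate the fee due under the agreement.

Fee base is the gross recovery, $1,173,800; costs are reimbursed separately.
First $48,000 at 43% = $20,640.00
Next $179,000 at 35% = $62,650.00
Next $180,000 at 28% = $50,400.00
Remaining $766,800 at 21.5% = $164,862.00
Fee: $20,640.00 + $62,650.00 + $50,400.00 + $164,862.00 = $298,552.00
$298,552.00 is under the $347,000 cap.

$298,552.00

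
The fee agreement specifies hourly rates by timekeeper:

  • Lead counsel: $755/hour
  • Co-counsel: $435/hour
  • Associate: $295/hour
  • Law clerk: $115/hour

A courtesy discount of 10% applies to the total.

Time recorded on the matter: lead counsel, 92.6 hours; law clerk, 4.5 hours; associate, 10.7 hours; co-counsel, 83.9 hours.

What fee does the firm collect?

$99,075.15

Lead counsel: 92.6 × $755 = $69,913.00
Co-counsel: 83.9 × $435 = $36,496.50
Associate: 10.7 × $295 = $3,156.50
Law clerk: 4.5 × $115 = $517.50
Subtotal: $110,083.50
Less 10% discount: −$11,008.35
Total: $110,083.50 − $11,008.35 = $99,075.15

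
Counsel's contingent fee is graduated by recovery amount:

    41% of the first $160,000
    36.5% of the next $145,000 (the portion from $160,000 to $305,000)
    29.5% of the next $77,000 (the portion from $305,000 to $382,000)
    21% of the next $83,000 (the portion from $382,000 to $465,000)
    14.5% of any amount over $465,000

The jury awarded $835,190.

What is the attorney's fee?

First $160,000 at 41% = $65,600.00
Next $145,000 at 36.5% = $52,925.00
Next $77,000 at 29.5% = $22,715.00
Next $83,000 at 21% = $17,430.00
Remaining $370,190 at 14.5% = $53,677.55
Fee: $65,600.00 + $52,925.00 + $22,715.00 + $17,430.00 + $53,677.55 = $212,347.55

$212,347.55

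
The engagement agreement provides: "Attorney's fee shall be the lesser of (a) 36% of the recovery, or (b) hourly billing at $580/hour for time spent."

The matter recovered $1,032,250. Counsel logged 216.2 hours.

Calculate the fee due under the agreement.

$125,396.00

(a) 36% of $1,032,250 = $371,610.00
(b) 216.2 × $580 = $125,396.00
The lesser is (b): $125,396.00.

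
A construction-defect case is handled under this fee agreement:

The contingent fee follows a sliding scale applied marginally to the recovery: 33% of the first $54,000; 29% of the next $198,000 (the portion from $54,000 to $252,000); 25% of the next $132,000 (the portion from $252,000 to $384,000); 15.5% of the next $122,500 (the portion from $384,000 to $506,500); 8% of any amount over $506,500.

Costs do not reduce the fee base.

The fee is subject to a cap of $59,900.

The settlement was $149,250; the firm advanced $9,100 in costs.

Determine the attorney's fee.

Fee base is the gross recovery, $149,250; costs are reimbursed separately.
First $54,000 at 33% = $17,820.00
Remaining $95,250 at 29% = $27,622.50
Fee: $17,820.00 + $27,622.50 = $45,442.50
$45,442.50 is under the $59,900 cap.

$45,442.50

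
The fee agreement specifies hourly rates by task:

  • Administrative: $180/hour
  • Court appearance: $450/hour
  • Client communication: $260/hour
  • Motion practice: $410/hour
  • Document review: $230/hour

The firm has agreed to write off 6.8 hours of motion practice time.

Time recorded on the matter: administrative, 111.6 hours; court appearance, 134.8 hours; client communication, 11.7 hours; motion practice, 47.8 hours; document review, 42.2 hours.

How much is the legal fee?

Administrative: 111.6 × $180 = $20,088.00
Court appearance: 134.8 × $450 = $60,660.00
Client communication: 11.7 × $260 = $3,042.00
Motion practice: 47.8 × $410 = $19,598.00
Document review: 42.2 × $230 = $9,706.00
Subtotal: $113,094.00
Write-off: 6.8 × $410 = $2,788.00
Total: $113,094.00 − $2,788.00 = $110,306.00

$110,306.00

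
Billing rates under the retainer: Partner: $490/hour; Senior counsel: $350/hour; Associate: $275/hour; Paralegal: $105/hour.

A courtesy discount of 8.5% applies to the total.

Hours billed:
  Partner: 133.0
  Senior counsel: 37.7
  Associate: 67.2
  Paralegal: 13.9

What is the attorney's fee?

Partner: 133.0 × $490 = $65,170.00
Senior counsel: 37.7 × $350 = $13,195.00
Associate: 67.2 × $275 = $18,480.00
Paralegal: 13.9 × $105 = $1,459.50
Subtotal: $98,304.50
Less 8.5% discount: −$8,355.88
Total: $98,304.50 − $8,355.88 = $89,948.62

$89,948.62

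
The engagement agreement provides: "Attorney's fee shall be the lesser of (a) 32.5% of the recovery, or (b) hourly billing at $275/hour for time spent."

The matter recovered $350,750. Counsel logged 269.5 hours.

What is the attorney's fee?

(a) 32.5% of $350,750 = $113,993.75
(b) 269.5 × $275 = $74,112.50
The lesser is (b): $74,112.50.

$74,112.50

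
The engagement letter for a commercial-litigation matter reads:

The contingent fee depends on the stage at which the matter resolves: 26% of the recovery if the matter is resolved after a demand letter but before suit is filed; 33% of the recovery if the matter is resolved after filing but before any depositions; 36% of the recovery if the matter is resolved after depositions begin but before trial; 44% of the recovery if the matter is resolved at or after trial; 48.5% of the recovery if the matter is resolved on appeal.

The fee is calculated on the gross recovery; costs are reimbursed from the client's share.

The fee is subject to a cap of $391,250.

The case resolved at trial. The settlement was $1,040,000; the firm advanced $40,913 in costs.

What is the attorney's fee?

Fee base is the gross recovery, $1,040,000; costs are reimbursed separately.
The matter resolved at trial, so the 44% rate applies.
$1,040,000 × 44% = $457,600.00
$457,600.00 exceeds the $391,250 cap, so the fee is capped at $391,250.00.

$391,250.00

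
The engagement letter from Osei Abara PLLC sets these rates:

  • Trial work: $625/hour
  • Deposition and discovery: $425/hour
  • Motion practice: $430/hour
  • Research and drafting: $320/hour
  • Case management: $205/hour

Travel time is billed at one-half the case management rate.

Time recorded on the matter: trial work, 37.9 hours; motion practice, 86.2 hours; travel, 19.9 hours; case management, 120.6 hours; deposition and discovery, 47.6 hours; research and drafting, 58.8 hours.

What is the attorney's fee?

Trial work: 37.9 × $625 = $23,687.50
Deposition and discovery: 47.6 × $425 = $20,230.00
Motion practice: 86.2 × $430 = $37,066.00
Research and drafting: 58.8 × $320 = $18,816.00
Case management: 120.6 × $205 = $24,723.00
Subtotal: $23,687.50 + $20,230.00 + $37,066.00 + $18,816.00 + $24,723.00 = $124,522.50
Travel: 19.9 × ($205 ÷ 2) = 19.9 × $102.50 = $2,039.75
Total: $124,522.50 + $2,039.75 = $126,562.25

$126,562.25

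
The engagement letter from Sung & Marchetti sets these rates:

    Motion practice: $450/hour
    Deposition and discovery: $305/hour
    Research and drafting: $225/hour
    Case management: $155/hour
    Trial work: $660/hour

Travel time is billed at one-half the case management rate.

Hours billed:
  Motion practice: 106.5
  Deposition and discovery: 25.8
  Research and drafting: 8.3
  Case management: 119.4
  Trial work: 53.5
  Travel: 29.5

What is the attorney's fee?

Motion practice: 106.5 × $450 = $47,925.00
Deposition and discovery: 25.8 × $305 = $7,869.00
Research and drafting: 8.3 × $225 = $1,867.50
Case management: 119.4 × $155 = $18,507.00
Trial work: 53.5 × $660 = $35,310.00
Subtotal: $47,925.00 + $7,869.00 + $1,867.50 + $18,507.00 + $35,310.00 = $111,478.50
Travel: 29.5 × ($155 ÷ 2) = 29.5 × $77.50 = $2,286.25
Total: $111,478.50 + $2,286.25 = $113,764.75

$113,764.75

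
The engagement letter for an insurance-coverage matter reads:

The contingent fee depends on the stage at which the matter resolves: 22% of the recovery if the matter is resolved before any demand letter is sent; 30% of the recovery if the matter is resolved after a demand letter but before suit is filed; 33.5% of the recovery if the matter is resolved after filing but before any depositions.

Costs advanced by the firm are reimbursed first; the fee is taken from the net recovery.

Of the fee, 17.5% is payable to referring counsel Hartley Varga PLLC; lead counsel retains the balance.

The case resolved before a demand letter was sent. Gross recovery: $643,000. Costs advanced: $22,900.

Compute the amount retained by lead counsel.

$112,548.15

Fee base (net of costs): $643,000 − $22,900 = $620,100
The matter resolved before a demand letter was sent, so the 22% rate applies.
$620,100 × 22% = $136,422.00
Referral share: 17.5% of $136,422.00 = $23,873.85; lead counsel retains $136,422.00 − $23,873.85 = $112,548.15.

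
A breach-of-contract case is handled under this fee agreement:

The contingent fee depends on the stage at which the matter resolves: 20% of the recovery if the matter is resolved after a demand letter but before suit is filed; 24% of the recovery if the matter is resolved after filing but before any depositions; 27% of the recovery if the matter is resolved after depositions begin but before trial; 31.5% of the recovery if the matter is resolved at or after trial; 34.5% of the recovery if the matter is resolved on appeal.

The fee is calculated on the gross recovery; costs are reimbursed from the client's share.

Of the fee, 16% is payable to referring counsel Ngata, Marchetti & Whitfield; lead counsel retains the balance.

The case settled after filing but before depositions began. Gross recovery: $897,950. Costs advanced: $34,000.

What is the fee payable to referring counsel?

$34,481.28

Fee base is the gross recovery, $897,950; costs are reimbursed separately.
The matter settled after filing but before depositions began, so the 24% rate applies.
$897,950 × 24% = $215,508.00
Referral share: 16% of $215,508.00 = $34,481.28; lead counsel retains $215,508.00 − $34,481.28 = $181,026.72.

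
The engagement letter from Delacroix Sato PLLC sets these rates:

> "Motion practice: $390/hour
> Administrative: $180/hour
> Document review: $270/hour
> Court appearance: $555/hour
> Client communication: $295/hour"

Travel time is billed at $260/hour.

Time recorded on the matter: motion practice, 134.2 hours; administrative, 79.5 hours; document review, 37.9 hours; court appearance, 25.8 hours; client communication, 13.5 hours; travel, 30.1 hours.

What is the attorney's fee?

$103,008.50

Motion practice: 134.2 × $390 = $52,338.00
Administrative: 79.5 × $180 = $14,310.00
Document review: 37.9 × $270 = $10,233.00
Court appearance: 25.8 × $555 = $14,319.00
Client communication: 13.5 × $295 = $3,982.50
Subtotal: $52,338.00 + $14,310.00 + $10,233.00 + $14,319.00 + $3,982.50 = $95,182.50
Travel: 30.1 × $260 = $7,826.00
Total: $95,182.50 + $7,826.00 = $103,008.50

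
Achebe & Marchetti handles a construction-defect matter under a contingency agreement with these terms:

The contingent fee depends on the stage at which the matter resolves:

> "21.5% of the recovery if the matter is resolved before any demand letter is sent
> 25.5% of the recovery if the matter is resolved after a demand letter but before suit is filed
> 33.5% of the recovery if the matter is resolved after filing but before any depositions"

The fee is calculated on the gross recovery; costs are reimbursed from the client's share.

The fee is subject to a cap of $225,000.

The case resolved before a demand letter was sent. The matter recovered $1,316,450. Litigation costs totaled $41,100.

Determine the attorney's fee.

Fee base is the gross recovery, $1,316,450; costs are reimbursed separately.
The matter resolved before a demand letter was sent, so the 21.5% rate applies.
$1,316,450 × 21.5% = $283,036.75
$283,036.75 exceeds the $225,000 cap, so the fee is capped at $225,000.00.

$225,000.00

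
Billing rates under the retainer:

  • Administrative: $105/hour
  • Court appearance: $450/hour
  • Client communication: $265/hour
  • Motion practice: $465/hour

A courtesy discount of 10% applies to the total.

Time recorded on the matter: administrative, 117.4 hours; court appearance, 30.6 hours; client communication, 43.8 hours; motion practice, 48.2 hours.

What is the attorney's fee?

Administrative: 117.4 × $105 = $12,327.00
Court appearance: 30.6 × $450 = $13,770.00
Client communication: 43.8 × $265 = $11,607.00
Motion practice: 48.2 × $465 = $22,413.00
Subtotal: $60,117.00
Less 10% discount: −$6,011.70
Total: $60,117.00 − $6,011.70 = $54,105.30

$54,105.30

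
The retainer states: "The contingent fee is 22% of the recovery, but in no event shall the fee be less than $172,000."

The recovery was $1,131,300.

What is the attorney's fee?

22% of $1,131,300 = $248,886.00
That exceeds the $172,000 minimum.

$248,886.00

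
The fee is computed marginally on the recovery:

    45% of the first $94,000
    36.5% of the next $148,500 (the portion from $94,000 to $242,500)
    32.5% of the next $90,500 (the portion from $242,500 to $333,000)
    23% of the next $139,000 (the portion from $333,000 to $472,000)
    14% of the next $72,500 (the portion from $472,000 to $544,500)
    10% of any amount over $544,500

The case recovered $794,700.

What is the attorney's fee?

First $94,000 at 45% = $42,300.00
Next $148,500 at 36.5% = $54,202.50
Next $90,500 at 32.5% = $29,412.50
Next $139,000 at 23% = $31,970.00
Next $72,500 at 14% = $10,150.00
Remaining $250,200 at 10% = $25,020.00
Fee: $42,300.00 + $54,202.50 + $29,412.50 + $31,970.00 + $10,150.00 + $25,020.00 = $193,055.00

$193,055.00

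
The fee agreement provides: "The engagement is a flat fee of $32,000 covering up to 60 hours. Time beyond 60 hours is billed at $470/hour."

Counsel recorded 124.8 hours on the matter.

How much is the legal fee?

$62,456.00

Flat fee: $32,000.00
Excess hours: 124.8 − 60 = 64.8
Overrun: 64.8 × $470 = $30,456.00
Total: $32,000.00 + $30,456.00 = $62,456.00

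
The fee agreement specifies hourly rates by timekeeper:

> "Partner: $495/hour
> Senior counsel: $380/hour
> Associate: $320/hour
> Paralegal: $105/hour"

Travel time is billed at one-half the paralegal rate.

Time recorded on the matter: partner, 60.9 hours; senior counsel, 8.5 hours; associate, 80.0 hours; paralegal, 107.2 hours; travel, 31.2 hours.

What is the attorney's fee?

Partner: 60.9 × $495 = $30,145.50
Senior counsel: 8.5 × $380 = $3,230.00
Associate: 80.0 × $320 = $25,600.00
Paralegal: 107.2 × $105 = $11,256.00
Subtotal: $30,145.50 + $3,230.00 + $25,600.00 + $11,256.00 = $70,231.50
Travel: 31.2 × ($105 ÷ 2) = 31.2 × $52.50 = $1,638.00
Total: $70,231.50 + $1,638.00 = $71,869.50

$71,869.50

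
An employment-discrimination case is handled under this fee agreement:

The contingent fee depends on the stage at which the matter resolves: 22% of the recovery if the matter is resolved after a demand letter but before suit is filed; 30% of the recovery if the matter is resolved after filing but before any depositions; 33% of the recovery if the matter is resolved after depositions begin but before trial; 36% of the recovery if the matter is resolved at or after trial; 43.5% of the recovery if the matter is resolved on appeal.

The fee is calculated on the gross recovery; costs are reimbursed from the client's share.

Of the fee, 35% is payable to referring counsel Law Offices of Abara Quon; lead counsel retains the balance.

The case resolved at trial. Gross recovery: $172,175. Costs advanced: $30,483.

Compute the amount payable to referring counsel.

Fee base is the gross recovery, $172,175; costs are reimbursed separately.
The matter resolved at trial, so the 36% rate applies.
$172,175 × 36% = $61,983.00
Referral share: 35% of $61,983.00 = $21,694.05; lead counsel retains $61,983.00 − $21,694.05 = $40,288.95.

$21,694.05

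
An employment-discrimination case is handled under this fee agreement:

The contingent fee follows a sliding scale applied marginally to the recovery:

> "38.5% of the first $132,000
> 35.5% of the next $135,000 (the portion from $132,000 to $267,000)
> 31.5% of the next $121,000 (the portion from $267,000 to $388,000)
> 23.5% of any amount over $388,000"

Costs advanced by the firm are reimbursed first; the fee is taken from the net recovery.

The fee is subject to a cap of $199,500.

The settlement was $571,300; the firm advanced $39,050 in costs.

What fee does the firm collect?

$170,758.75

Fee base (net of costs): $571,300 − $39,050 = $532,250
First $132,000 at 38.5% = $50,820.00
Next $135,000 at 35.5% = $47,925.00
Next $121,000 at 31.5% = $38,115.00
Remaining $144,250 at 23.5% = $33,898.75
Fee: $50,820.00 + $47,925.00 + $38,115.00 + $33,898.75 = $170,758.75
$170,758.75 is under the $199,500 cap.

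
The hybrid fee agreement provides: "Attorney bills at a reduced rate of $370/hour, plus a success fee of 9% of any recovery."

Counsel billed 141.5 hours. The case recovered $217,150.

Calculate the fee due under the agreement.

Hourly: 141.5 × $370 = $52,355.00
Success fee: 9% of $217,150 = $19,543.50
Total: $52,355.00 + $19,543.50 = $71,898.50

$71,898.50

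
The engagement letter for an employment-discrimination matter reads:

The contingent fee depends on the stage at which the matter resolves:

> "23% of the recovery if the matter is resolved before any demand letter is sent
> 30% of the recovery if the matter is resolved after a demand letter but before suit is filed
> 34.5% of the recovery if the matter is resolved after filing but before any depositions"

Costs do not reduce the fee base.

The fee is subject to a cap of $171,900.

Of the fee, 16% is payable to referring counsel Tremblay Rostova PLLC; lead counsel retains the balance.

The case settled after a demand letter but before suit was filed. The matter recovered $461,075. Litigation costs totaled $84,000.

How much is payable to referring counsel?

Fee base is the gross recovery, $461,075; costs are reimbursed separately.
The matter settled after a demand letter but before suit was filed, so the 30% rate applies.
$461,075 × 30% = $138,322.50
$138,322.50 is under the $171,900 cap.
Referral share: 16% of $138,322.50 = $22,131.60; lead counsel retains $138,322.50 − $22,131.60 = $116,190.90.

$22,131.60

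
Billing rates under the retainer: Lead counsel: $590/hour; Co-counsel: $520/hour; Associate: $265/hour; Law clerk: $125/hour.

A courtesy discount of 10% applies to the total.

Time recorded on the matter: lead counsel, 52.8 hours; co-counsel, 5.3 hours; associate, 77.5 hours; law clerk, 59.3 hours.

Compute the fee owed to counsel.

$55,672.20

Lead counsel: 52.8 × $590 = $31,152.00
Co-counsel: 5.3 × $520 = $2,756.00
Associate: 77.5 × $265 = $20,537.50
Law clerk: 59.3 × $125 = $7,412.50
Subtotal: $61,858.00
Less 10% discount: −$6,185.80
Total: $61,858.00 − $6,185.80 = $55,672.20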